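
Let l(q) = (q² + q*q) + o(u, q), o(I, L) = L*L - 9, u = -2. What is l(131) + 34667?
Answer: 86141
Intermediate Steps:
o(I, L) = -9 + L² (o(I, L) = L² - 9 = -9 + L²)
l(q) = -9 + 3*q² (l(q) = (q² + q*q) + (-9 + q²) = (q² + q²) + (-9 + q²) = 2*q² + (-9 + q²) = -9 + 3*q²)
l(131) + 34667 = (-9 + 3*131²) + 34667 = (-9 + 3*17161) + 34667 = (-9 + 51483) + 34667 = 51474 + 34667 = 86141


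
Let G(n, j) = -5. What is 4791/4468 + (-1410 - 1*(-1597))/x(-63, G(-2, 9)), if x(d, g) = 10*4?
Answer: 256789/44680 ≈ 5.7473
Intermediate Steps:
x(d, g) = 40
4791/4468 + (-1410 - 1*(-1597))/x(-63, G(-2, 9)) = 4791/4468 + (-1410 - 1*(-1597))/40 = 4791*(1/4468) + (-1410 + 1597)*(1/40) = 4791/4468 + 187*(1/40) = 4791/4468 + 187/40 = 256789/44680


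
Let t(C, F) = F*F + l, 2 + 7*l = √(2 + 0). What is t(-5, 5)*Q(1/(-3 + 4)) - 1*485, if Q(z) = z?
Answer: -3222/7 + √2/7 ≈ -460.08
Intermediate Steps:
l = -2/7 + √2/7 (l = -2/7 + √(2 + 0)/7 = -2/7 + √2/7 ≈ -0.083684)
t(C, F) = -2/7 + F² + √2/7 (t(C, F) = F*F + (-2/7 + √2/7) = F² + (-2/7 + √2/7) = -2/7 + F² + √2/7)
t(-5, 5)*Q(1/(-3 + 4)) - 1*485 = (-2/7 + 5² + √2/7)/(-3 + 4) - 1*485 = (-2/7 + 25 + √2/7)/1 - 485 = (173/7 + √2/7)*1 - 485 = (173/7 + √2/7) - 485 = -3222/7 + √2/7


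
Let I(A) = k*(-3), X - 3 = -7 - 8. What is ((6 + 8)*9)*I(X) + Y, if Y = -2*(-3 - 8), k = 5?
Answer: -1868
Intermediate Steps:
X = -12 (X = 3 + (-7 - 8) = 3 - 15 = -12)
I(A) = -15 (I(A) = 5*(-3) = -15)
Y = 22 (Y = -2*(-11) = 22)
((6 + 8)*9)*I(X) + Y = ((6 + 8)*9)*(-15) + 22 = (14*9)*(-15) + 22 = 126*(-15) + 22 = -1890 + 22 = -1868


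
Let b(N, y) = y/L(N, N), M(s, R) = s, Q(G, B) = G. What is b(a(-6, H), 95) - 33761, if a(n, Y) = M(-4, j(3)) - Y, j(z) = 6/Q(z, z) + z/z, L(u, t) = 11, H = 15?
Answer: -371276/11 ≈ -33752.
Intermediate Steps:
j(z) = 1 + 6/z (j(z) = 6/z + z/z = 6/z + 1 = 1 + 6/z)
a(n, Y) = -4 - Y
b(N, y) = y/11
b(a(-6, H), 95) - 33761 = (1/11)*95 - 33761 = 95/11 - 33761 = -371276/11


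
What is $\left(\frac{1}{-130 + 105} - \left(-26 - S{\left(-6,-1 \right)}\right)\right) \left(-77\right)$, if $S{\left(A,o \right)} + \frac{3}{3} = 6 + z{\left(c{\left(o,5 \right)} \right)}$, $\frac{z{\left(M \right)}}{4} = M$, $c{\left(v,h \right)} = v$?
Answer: $- \frac{51898}{25} \approx -2075.9$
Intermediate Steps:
$z{\left(M \right)} = 4 M$
$S{\left(A,o \right)} = 5 + 4 o$ ($S{\left(A,o \right)} = -1 + \left(6 + 4 o\right) = 5 + 4 o$)
$\left(\frac{1}{-130 + 105} - \left(-26 - S{\left(-6,-1 \right)}\right)\right) \left(-77\right) = \left(\frac{1}{-130 + 105} + \left(\left(35 + \left(5 + 4 \left(-1\right)\right)\right) - 9\right)\right) \left(-77\right) = \left(\frac{1}{-25} + \left(\left(35 + \left(5 - 4\right)\right) - 9\right)\right) \left(-77\right) = \left(- \frac{1}{25} + \left(\left(35 + 1\right) - 9\right)\right) \left(-77\right) = \left(- \frac{1}{25} + \left(36 - 9\right)\right) \left(-77\right) = \left(- \frac{1}{25} + 27\right) \left(-77\right) = \frac{674}{25} \left(-77\right) = - \frac{51898}{25}$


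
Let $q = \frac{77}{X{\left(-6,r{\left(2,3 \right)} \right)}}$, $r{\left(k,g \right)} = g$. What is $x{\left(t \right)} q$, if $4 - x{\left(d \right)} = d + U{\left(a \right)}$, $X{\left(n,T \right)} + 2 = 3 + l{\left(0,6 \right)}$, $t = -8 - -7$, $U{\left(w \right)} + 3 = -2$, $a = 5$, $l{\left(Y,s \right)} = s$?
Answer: $110$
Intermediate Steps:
$U{\left(w \right)} = -5$ ($U{\left(w \right)} = -3 - 2 = -5$)
$t = -1$ ($t = -8 + 7 = -1$)
$X{\left(n,T \right)} = 7$ ($X{\left(n,T \right)} = -2 + \left(3 + 6\right) = -2 + 9 = 7$)
$x{\left(d \right)} = 9 - d$ ($x{\left(d \right)} = 4 - \left(d - 5\right) = 4 - \left(-5 + d\right) = 9 - d$)
$q = 11$ ($q = \frac{77}{7} = 77 \cdot \frac{1}{7} = 11$)
$x{\left(t \right)} q = \left(9 - -1\right) 11 = \left(9 + 1\right) 11 = 10 \cdot 11 = 110$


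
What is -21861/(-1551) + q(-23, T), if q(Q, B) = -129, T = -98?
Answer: -59406/517 ≈ -114.91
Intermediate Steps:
-21861/(-1551) + q(-23, T) = -21861/(-1551) - 129 = -21861*(-1/1551) - 129 = 7287/517 - 129 = -59406/517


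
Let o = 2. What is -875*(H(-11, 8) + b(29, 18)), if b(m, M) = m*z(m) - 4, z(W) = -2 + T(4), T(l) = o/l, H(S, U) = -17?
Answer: 112875/2 ≈ 56438.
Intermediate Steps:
T(l) = 2/l
z(W) = -3/2 (z(W) = -2 + 2/4 = -2 + 2*(¼) = -2 + ½ = -3/2)
b(m, M) = -4 - 3*m/2 (b(m, M) = m*(-3/2) - 4 = -3*m/2 - 4 = -4 - 3*m/2)
-875*(H(-11, 8) + b(29, 18)) = -875*(-17 + (-4 - 3/2*29)) = -875*(-17 + (-4 - 87/2)) = -875*(-17 - 95/2) = -875*(-129/2) = 112875/2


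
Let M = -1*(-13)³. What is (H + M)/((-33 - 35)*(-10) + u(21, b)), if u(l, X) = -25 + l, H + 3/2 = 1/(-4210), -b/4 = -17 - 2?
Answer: 4621527/1422980 ≈ 3.2478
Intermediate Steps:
b = 76 (b = -4*(-17 - 2) = -4*(-19) = 76)
H = -3158/2105 (H = -3/2 + 1/(-4210) = -3/2 - 1/4210 = -3158/2105 ≈ -1.5002)
M = 2197 (M = -1*(-2197) = 2197)
(H + M)/((-33 - 35)*(-10) + u(21, b)) = (-3158/2105 + 2197)/((-33 - 35)*(-10) + (-25 + 21)) = 4621527/(2105*(-68*(-10) - 4)) = 4621527/(2105*(680 - 4)) = (4621527/2105)/676 = (4621527/2105)*(1/676) = 4621527/1422980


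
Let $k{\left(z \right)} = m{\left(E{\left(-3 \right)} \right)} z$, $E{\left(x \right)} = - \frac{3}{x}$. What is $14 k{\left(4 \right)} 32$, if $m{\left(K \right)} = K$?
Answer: $1792$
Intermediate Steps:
$k{\left(z \right)} = z$ ($k{\left(z \right)} = - \frac{3}{-3} z = \left(-3\right) \left(- \frac{1}{3}\right) z = 1 z = z$)
$14 k{\left(4 \right)} 32 = 14 \cdot 4 \cdot 32 = 56 \cdot 32 = 1792$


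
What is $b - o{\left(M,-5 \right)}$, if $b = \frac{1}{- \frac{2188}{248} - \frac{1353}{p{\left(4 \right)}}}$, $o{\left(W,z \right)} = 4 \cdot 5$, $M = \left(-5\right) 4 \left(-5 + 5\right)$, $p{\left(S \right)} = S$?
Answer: $- \frac{860864}{43037} \approx -20.003$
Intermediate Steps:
$M = 0$ ($M = \left(-20\right) 0 = 0$)
$o{\left(W,z \right)} = 20$
$b = - \frac{124}{43037}$ ($b = \frac{1}{- \frac{2188}{248} - \frac{1353}{4}} = \frac{1}{\left(-2188\right) \frac{1}{248} - \frac{1353}{4}} = \frac{1}{- \frac{547}{62} - \frac{1353}{4}} = \frac{1}{- \frac{43037}{124}} = - \frac{124}{43037} \approx -0.0028812$)
$b - o{\left(M,-5 \right)} = - \frac{124}{43037} - 20 = - \frac{860864}{43037}$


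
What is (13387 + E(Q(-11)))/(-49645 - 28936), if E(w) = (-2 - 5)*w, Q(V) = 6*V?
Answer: -13849/78581 ≈ -0.17624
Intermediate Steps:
E(w) = -7*w
(13387 + E(Q(-11)))/(-49645 - 28936) = (13387 - 42*(-11))/(-49645 - 28936) = (13387 - 7*(-66))/(-78581) = (13387 + 462)*(-1/78581) = 13849*(-1/78581) = -13849/78581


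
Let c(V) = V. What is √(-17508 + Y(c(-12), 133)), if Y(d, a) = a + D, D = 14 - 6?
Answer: I*√17367 ≈ 131.78*I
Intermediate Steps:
D = 8
Y(d, a) = 8 + a (Y(d, a) = a + 8 = 8 + a)
√(-17508 + Y(c(-12), 133)) = √(-17508 + (8 + 133)) = √(-17508 + 141) = √(-17367) = I*√17367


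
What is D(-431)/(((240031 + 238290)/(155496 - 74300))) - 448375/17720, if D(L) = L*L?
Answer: 53411436317189/1695169624 ≈ 31508.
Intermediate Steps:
D(L) = L²
D(-431)/(((240031 + 238290)/(155496 - 74300))) - 448375/17720 = (-431)²/(((240031 + 238290)/(155496 - 74300))) - 448375/17720 = 185761/((478321/81196)) - 448375*1/17720 = 185761/((478321*(1/81196))) - 89675/3544 = 185761/(478321/81196) - 89675/3544 = 185761*(81196/478321) - 89675/3544 = 15083050156/478321 - 89675/3544 = 53411436317189/1695169624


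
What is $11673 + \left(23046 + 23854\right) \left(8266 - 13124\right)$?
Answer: $-227828527$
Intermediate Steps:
$11673 + \left(23046 + 23854\right) \left(8266 - 13124\right) = 11673 + 46900 \left(-4858\right) = 11673 - 227840200 = -227828527$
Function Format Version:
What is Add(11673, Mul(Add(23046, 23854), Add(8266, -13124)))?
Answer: -227828527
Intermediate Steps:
Add(11673, Mul(Add(23046, 23854), Add(8266, -13124))) = Add(11673, Mul(46900, -4858)) = Add(11673, -227840200) = -227828527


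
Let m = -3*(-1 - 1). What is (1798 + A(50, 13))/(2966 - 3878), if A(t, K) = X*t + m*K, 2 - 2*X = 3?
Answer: -617/304 ≈ -2.0296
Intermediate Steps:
X = -½ (X = 1 - ½*3 = 1 - 3/2 = -½ ≈ -0.50000)
m = 6 (m = -3*(-2) = 6)
A(t, K) = 6*K - t/2 (A(t, K) = -t/2 + 6*K = 6*K - t/2)
(1798 + A(50, 13))/(2966 - 3878) = (1798 + (6*13 - ½*50))/(2966 - 3878) = (1798 + (78 - 25))/(-912) = (1798 + 53)*(-1/912) = 1851*(-1/912) = -617/304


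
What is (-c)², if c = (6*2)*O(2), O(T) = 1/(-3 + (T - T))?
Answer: 16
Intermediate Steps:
O(T) = -⅓ (O(T) = 1/(-3 + 0) = 1/(-3) = -⅓)
c = -4 (c = (6*2)*(-⅓) = 12*(-⅓) = -4)
(-c)² = (-1*(-4))² = 4² = 16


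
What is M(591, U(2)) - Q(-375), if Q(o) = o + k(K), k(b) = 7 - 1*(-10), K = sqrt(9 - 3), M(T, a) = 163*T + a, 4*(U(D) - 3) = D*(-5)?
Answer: 193383/2 ≈ 96692.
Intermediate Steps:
U(D) = 3 - 5*D/4 (U(D) = 3 + (D*(-5))/4 = 3 + (-5*D)/4 = 3 - 5*D/4)
M(T, a) = a + 163*T
K = sqrt(6) ≈ 2.4495
k(b) = 17 (k(b) = 7 + 10 = 17)
Q(o) = 17 + o (Q(o) = o + 17 = 17 + o)
M(591, U(2)) - Q(-375) = ((3 - 5/4*2) + 163*591) - (17 - 375) = ((3 - 5/2) + 96333) - 1*(-358) = (1/2 + 96333) + 358 = 192667/2 + 358 = 193383/2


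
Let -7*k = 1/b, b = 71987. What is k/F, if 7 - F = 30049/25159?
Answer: -25159/73602964176 ≈ -3.4182e-7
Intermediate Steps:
k = -1/503909 (k = -⅐/71987 = -⅐*1/71987 = -1/503909 ≈ -1.9845e-6)
F = 146064/25159 (F = 7 - 30049/25159 = 146064/25159 ≈ 5.8056)
k/F = -1/(503909*146064/25159) = -1/503909*25159/146064 = -25159/73602964176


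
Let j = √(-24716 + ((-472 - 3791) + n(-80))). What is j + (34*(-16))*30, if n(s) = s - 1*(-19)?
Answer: -16320 + 44*I*√15 ≈ -16320.0 + 170.41*I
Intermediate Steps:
n(s) = 19 + s (n(s) = s + 19 = 19 + s)
j = 44*I*√15 (j = √(-24716 + ((-472 - 3791) + (19 - 80))) = √(-24716 + (-4263 - 61)) = √(-24716 - 4324) = √(-29040) = 44*I*√15 ≈ 170.41*I)
j + (34*(-16))*30 = 44*I*√15 + (34*(-16))*30 = 44*I*√15 - 544*30 = 44*I*√15 - 16320 = -16320 + 44*I*√15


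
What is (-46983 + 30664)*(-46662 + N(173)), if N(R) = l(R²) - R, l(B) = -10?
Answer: 764463555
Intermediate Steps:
N(R) = -10 - R
(-46983 + 30664)*(-46662 + N(173)) = (-46983 + 30664)*(-46662 + (-10 - 1*173)) = -16319*(-46662 + (-10 - 173)) = -16319*(-46662 - 183) = -16319*(-46845) = 764463555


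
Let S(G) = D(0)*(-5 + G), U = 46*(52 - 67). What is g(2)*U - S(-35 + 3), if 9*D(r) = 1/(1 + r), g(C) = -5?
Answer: 31087/9 ≈ 3454.1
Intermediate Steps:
U = -690 (U = 46*(-15) = -690)
D(r) = 1/(9*(1 + r))
S(G) = -5/9 + G/9 (S(G) = (1/(9*(1 + 0)))*(-5 + G) = ((1/9)/1)*(-5 + G) = ((1/9)*1)*(-5 + G) = (-5 + G)/9 = -5/9 + G/9)
g(2)*U - S(-35 + 3) = -5*(-690) - (-5/9 + (-35 + 3)/9) = 3450 - (-5/9 + (1/9)*(-32)) = 3450 - (-5/9 - 32/9) = 3450 - 1*(-37/9) = 3450 + 37/9 = 31087/9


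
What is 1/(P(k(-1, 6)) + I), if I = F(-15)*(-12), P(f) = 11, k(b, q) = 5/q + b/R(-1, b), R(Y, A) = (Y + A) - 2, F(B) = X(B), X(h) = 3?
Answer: -1/25 ≈ -0.040000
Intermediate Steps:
F(B) = 3
R(Y, A) = -2 + A + Y (R(Y, A) = (A + Y) - 2 = -2 + A + Y)
k(b, q) = 5/q + b/(-3 + b) (k(b, q) = 5/q + b/(-2 + b - 1) = 5/q + b/(-3 + b))
I = -36 (I = 3*(-12) = -36)
1/(P(k(-1, 6)) + I) = 1/(11 - 36) = 1/(-25) = -1/25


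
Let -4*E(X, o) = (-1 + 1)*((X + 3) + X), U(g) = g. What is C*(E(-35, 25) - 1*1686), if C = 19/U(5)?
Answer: -32034/5 ≈ -6406.8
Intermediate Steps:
C = 19/5 ≈ 3.8000
E(X, o) = 0 (E(X, o) = -(-1 + 1)*((X + 3) + X)/4 = -0*((3 + X) + X) = -0*(3 + 2*X) = -1/4*0 = 0)
C*(E(-35, 25) - 1*1686) = 19*(0 - 1*1686)/5 = 19*(0 - 1686)/5 = (19/5)*(-1686) = -32034/5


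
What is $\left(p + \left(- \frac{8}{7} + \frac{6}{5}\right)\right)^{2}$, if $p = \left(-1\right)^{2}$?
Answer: $\frac{1369}{1225} \approx 1.1176$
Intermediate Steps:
$p = 1$
$\left(p + \left(- \frac{8}{7} + \frac{6}{5}\right)\right)^{2} = \left(1 + \left(- \frac{8}{7} + \frac{6}{5}\right)\right)^{2} = \left(1 + \frac{2}{35}\right)^{2} = \left(\frac{37}{35}\right)^{2} = \frac{1369}{1225}$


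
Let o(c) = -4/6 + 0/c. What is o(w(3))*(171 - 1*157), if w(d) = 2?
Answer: -28/3 ≈ -9.3333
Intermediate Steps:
o(c) = -2/3 (o(c) = -4*1/6 + 0 = -2/3 + 0 = -2/3)
o(w(3))*(171 - 1*157) = -2*(171 - 1*157)/3 = -2*(171 - 157)/3 = -2/3*14 = -28/3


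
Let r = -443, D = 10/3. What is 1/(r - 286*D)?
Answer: -3/4189 ≈ -0.00071616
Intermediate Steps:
D = 10/3 (D = 10*(1/3) = 10/3 ≈ 3.3333)
1/(r - 286*D) = 1/(-443 - 286*10/3) = 1/(-443 - 2860/3) = 1/(-4189/3) = -3/4189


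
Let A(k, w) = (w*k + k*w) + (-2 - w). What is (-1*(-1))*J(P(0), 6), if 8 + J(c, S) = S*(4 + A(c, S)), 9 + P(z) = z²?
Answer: -680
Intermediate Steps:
A(k, w) = -2 - w + 2*k*w (A(k, w) = (k*w + k*w) + (-2 - w) = 2*k*w + (-2 - w) = -2 - w + 2*k*w)
P(z) = -9 + z²
J(c, S) = -8 + S*(2 - S + 2*S*c) (J(c, S) = -8 + S*(4 + (-2 - S + 2*c*S)) = -8 + S*(4 + (-2 - S + 2*S*c)) = -8 + S*(2 - S + 2*S*c))
(-1*(-1))*J(P(0), 6) = (-1*(-1))*(-8 + 4*6 - 1*6*(2 + 6 - 2*6*(-9 + 0²))) = 1*(-8 + 24 - 1*6*(2 + 6 - 2*6*(-9 + 0))) = 1*(-8 + 24 - 1*6*(2 + 6 - 2*6*(-9))) = 1*(-8 + 24 - 1*6*(2 + 6 + 108)) = 1*(-8 + 24 - 1*6*116) = 1*(-8 + 24 - 696) = 1*(-680) = -680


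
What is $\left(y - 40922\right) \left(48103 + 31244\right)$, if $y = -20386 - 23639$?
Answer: $-6740289609$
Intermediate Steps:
$y = -44025$
$\left(y - 40922\right) \left(48103 + 31244\right) = \left(-44025 - 40922\right) \left(48103 + 31244\right) = \left(-84947\right) 79347 = -6740289609$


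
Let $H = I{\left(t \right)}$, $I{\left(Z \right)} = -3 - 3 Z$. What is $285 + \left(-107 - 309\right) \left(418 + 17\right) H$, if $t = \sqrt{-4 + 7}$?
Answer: $543165 + 542880 \sqrt{3} \approx 1.4835 \cdot 10^{6}$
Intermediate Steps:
$t = \sqrt{3} \approx 1.732$
$H = -3 - 3 \sqrt{3} \approx -8.1962$
$285 + \left(-107 - 309\right) \left(418 + 17\right) H = 285 + \left(-107 - 309\right) \left(418 + 17\right) \left(-3 - 3 \sqrt{3}\right) = 285 + \left(-416\right) 435 \left(-3 - 3 \sqrt{3}\right) = 285 - 180960 \left(-3 - 3 \sqrt{3}\right) = 285 + \left(542880 + 542880 \sqrt{3}\right) = 543165 + 542880 \sqrt{3}$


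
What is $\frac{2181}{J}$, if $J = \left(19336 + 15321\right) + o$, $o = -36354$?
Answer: $- \frac{2181}{1697} \approx -1.2852$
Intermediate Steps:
$J = -1697$ ($J = \left(19336 + 15321\right) - 36354 = 34657 - 36354 = -1697$)
$\frac{2181}{J} = \frac{2181}{-1697} = 2181 \left(- \frac{1}{1697}\right) = - \frac{2181}{1697}$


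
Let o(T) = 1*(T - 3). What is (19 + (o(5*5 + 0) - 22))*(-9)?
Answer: -171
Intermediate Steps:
o(T) = -3 + T (o(T) = 1*(-3 + T) = -3 + T)
(19 + (o(5*5 + 0) - 22))*(-9) = (19 + ((-3 + (5*5 + 0)) - 22))*(-9) = (19 + ((-3 + (25 + 0)) - 22))*(-9) = (19 + ((-3 + 25) - 22))*(-9) = (19 + (22 - 22))*(-9) = (19 + 0)*(-9) = 19*(-9) = -171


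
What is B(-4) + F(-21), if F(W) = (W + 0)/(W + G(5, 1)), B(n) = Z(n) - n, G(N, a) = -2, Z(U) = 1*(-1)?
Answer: 90/23 ≈ 3.9130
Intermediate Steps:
Z(U) = -1
B(n) = -1 - n
F(W) = W/(-2 + W) (F(W) = (W + 0)/(W - 2) = W/(-2 + W))
B(-4) + F(-21) = (-1 - 1*(-4)) - 21/(-2 - 21) = (-1 + 4) - 21/(-23) = 3 - 21*(-1/23) = 3 + 21/23 = 90/23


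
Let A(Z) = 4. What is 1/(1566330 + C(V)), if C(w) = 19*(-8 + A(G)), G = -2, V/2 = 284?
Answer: 1/1566254 ≈ 6.3847e-7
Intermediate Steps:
V = 568 (V = 2*284 = 568)
C(w) = -76 (C(w) = 19*(-8 + 4) = 19*(-4) = -76)
1/(1566330 + C(V)) = 1/(1566330 - 76) = 1/1566254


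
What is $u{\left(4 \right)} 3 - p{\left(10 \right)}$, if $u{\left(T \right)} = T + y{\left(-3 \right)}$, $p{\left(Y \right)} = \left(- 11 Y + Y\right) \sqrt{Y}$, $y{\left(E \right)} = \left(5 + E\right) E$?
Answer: $-6 + 100 \sqrt{10} \approx 310.23$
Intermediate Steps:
$y{\left(E \right)} = E \left(5 + E\right)$
$p{\left(Y \right)} = - 10 Y^{\frac{3}{2}}$ ($p{\left(Y \right)} = - 10 Y \sqrt{Y} = - 10 Y^{\frac{3}{2}}$)
$u{\left(T \right)} = -6 + T$ ($u{\left(T \right)} = T - 3 \left(5 - 3\right) = T - 6 = -6 + T$)
$u{\left(4 \right)} 3 - p{\left(10 \right)} = \left(-6 + 4\right) 3 - - 10 \cdot 10^{\frac{3}{2}} = \left(-2\right) 3 - - 10 \cdot 10 \sqrt{10} = -6 - - 100 \sqrt{10} = -6 + 100 \sqrt{10}$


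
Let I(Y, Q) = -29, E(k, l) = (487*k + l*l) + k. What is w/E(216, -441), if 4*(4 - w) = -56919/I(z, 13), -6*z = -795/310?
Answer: -56455/34787124 ≈ -0.0016229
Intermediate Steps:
z = 53/124 (z = -(-265)/(2*310) = -1/6*(-159/62) = 53/124 ≈ 0.42742)
E(k, l) = l**2 + 488*k (E(k, l) = (487*k + l**2) + k = (l**2 + 487*k) + k = l**2 + 488*k)
w = -56455/116 (w = 4 - (-56919)/(4*(-29)) = 4 - (-56919)*(-1)/(4*29) = 4 - 1/4*56919/29 = 4 - 56919/116 = -56455/116 ≈ -486.68)
w/E(216, -441) = -56455/(116*((-441)**2 + 488*216)) = -56455/(116*(194481 + 105408)) = -56455/116/299889 = -56455/116*1/299889 = -56455/34787124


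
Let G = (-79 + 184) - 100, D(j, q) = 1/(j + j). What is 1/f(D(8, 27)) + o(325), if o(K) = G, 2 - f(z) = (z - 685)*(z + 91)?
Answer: 79839131/15967775 ≈ 5.0000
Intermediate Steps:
D(j, q) = 1/(2*j)
f(z) = 2 - (-685 + z)*(91 + z) (f(z) = 2 - (z - 685)*(z + 91) = 2 - (-685 + z)*(91 + z))
G = 5 (G = 105 - 100 = 5)
o(K) = 5
1/f(D(8, 27)) + o(325) = 1/(62337 - ((½)/8)² + 594*((½)/8)) + 5 = 1/(62337 - ((½)*(⅛))² + 594*((½)*(⅛))) + 5 = 1/(62337 - (1/16)² + 594*(1/16)) + 5 = 1/(62337 - 1*1/256 + 297/8) + 5 = 1/(62337 - 1/256 + 297/8) + 5 = 1/(15967775/256) + 5 = 256/15967775 + 5 = 79839131/15967775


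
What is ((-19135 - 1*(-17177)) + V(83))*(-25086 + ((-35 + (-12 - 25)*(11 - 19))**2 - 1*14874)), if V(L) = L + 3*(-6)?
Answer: -53308773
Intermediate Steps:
V(L) = -18 + L (V(L) = L - 18 = -18 + L)
((-19135 - 1*(-17177)) + V(83))*(-25086 + ((-35 + (-12 - 25)*(11 - 19))**2 - 1*14874)) = ((-19135 - 1*(-17177)) + (-18 + 83))*(-25086 + ((-35 + (-12 - 25)*(11 - 19))**2 - 1*14874)) = ((-19135 + 17177) + 65)*(-25086 + ((-35 - 37*(-8))**2 - 14874)) = (-1958 + 65)*(-25086 + ((-35 + 296)**2 - 14874)) = -1893*(-25086 + (261**2 - 14874)) = -1893*(-25086 + (68121 - 14874)) = -1893*(-25086 + 53247) = -1893*28161 = -53308773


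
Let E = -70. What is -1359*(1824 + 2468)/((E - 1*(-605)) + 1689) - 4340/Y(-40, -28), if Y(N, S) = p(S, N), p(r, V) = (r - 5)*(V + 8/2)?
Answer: -433690739/165132 ≈ -2626.3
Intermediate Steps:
p(r, V) = (-5 + r)*(4 + V) (p(r, V) = (-5 + r)*(V + 8*(½)) = (-5 + r)*(V + 4) = (-5 + r)*(4 + V))
Y(N, S) = -20 - 5*N + 4*S + N*S
-1359*(1824 + 2468)/((E - 1*(-605)) + 1689) - 4340/Y(-40, -28) = -1359*(1824 + 2468)/((-70 - 1*(-605)) + 1689) - 4340/(-20 - 5*(-40) + 4*(-28) - 40*(-28)) = -1359*4292/((-70 + 605) + 1689) - 4340/(-20 + 200 - 112 + 1120) = -1359*4292/(535 + 1689) - 4340/1188 = -1359/(2224*(1/4292)) - 4340*1/1188 = -1359/556/1073 - 1085/297 = -1359*1073/556 - 1085/297 = -1458207/556 - 1085/297 = -433690739/165132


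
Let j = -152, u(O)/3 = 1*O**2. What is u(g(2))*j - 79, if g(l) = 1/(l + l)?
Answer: -215/2 ≈ -107.50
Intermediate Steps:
g(l) = 1/(2*l)
u(O) = 3*O**2 (u(O) = 3*(1*O**2) = 3*O**2)
u(g(2))*j - 79 = (3*((1/2)/2)**2)*(-152) - 79 = (3*((1/2)*(1/2))**2)*(-152) - 79 = (3*(1/4)**2)*(-152) - 79 = (3*(1/16))*(-152) - 79 = (3/16)*(-152) - 79 = -57/2 - 79 = -215/2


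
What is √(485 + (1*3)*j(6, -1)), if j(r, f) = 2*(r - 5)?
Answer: √491 ≈ 22.159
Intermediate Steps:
j(r, f) = -10 + 2*r (j(r, f) = 2*(-5 + r) = -10 + 2*r)
√(485 + (1*3)*j(6, -1)) = √(485 + (1*3)*(-10 + 2*6)) = √(485 + 3*(-10 + 12)) = √(485 + 3*2) = √(485 + 6) = √491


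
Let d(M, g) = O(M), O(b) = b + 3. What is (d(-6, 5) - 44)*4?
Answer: -188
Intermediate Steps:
O(b) = 3 + b
d(M, g) = 3 + M
(d(-6, 5) - 44)*4 = ((3 - 6) - 44)*4 = (-3 - 44)*4 = -47*4 = -188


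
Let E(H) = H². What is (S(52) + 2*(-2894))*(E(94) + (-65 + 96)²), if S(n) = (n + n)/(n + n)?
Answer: -56695239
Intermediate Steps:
S(n) = 1 (S(n) = (2*n)/((2*n)) = (2*n)*(1/(2*n)) = 1)
(S(52) + 2*(-2894))*(E(94) + (-65 + 96)²) = (1 + 2*(-2894))*(94² + (-65 + 96)²) = (1 - 5788)*(8836 + 31²) = -5787*(8836 + 961) = -5787*9797 = -56695239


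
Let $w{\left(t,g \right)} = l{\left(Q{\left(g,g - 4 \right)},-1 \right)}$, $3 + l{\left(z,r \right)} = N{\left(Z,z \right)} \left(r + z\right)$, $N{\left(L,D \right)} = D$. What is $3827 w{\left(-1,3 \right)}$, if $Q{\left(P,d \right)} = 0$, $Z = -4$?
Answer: $-11481$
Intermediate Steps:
$l{\left(z,r \right)} = -3 + z \left(r + z\right)$
$w{\left(t,g \right)} = -3$ ($w{\left(t,g \right)} = -3 + 0^{2} - 0 = -3 + 0 + 0 = -3$)
$3827 w{\left(-1,3 \right)} = 3827 \left(-3\right) = -11481$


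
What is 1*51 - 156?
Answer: -105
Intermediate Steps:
1*51 - 156 = 51 - 156 = -105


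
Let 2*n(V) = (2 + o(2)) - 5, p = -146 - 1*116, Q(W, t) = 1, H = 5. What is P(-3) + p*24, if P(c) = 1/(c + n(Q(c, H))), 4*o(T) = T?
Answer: -106900/17 ≈ -6288.2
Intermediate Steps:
o(T) = T/4
p = -262 (p = -146 - 116 = -262)
n(V) = -5/4 (n(V) = ((2 + (¼)*2) - 5)/2 = ((2 + ½) - 5)/2 = (5/2 - 5)/2 = (½)*(-5/2) = -5/4)
P(c) = 1/(-5/4 + c) (P(c) = 1/(c - 5/4) = 1/(-5/4 + c))
P(-3) + p*24 = 4/(-5 + 4*(-3)) - 262*24 = 4/(-5 - 12) - 6288 = 4/(-17) - 6288 = 4*(-1/17) - 6288 = -4/17 - 6288 = -106900/17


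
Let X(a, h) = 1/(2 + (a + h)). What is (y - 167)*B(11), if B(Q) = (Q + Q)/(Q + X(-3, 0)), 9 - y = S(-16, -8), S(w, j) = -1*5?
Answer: -1683/5 ≈ -336.60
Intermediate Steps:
X(a, h) = 1/(2 + a + h)
S(w, j) = -5
y = 14 (y = 9 - 1*(-5) = 9 + 5 = 14)
B(Q) = 2*Q/(-1 + Q) (B(Q) = (Q + Q)/(Q + 1/(2 - 3 + 0)) = (2*Q)/(Q + 1/(-1)) = (2*Q)/(Q - 1) = (2*Q)/(-1 + Q) = 2*Q/(-1 + Q))
(y - 167)*B(11) = (14 - 167)*(2*11/(-1 + 11)) = -306*11/10 = -153*11/5 = -1683/5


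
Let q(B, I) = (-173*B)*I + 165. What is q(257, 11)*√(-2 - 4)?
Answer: -488906*I*√6 ≈ -1.1976e+6*I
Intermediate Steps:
q(B, I) = 165 - 173*B*I (q(B, I) = -173*B*I + 165 = 165 - 173*B*I)
q(257, 11)*√(-2 - 4) = (165 - 173*257*11)*√(-2 - 4) = (165 - 489071)*√(-6) = -488906*I*√6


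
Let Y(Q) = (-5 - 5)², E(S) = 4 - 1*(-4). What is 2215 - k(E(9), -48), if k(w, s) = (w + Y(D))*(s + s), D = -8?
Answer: 12583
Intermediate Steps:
E(S) = 8 (E(S) = 4 + 4 = 8)
Y(Q) = 100 (Y(Q) = (-10)² = 100)
k(w, s) = 2*s*(100 + w) (k(w, s) = (w + 100)*(s + s) = (100 + w)*(2*s) = 2*s*(100 + w))
2215 - k(E(9), -48) = 2215 - 2*(-48)*(100 + 8) = 2215 - 2*(-48)*108 = 2215 - 1*(-10368) = 2215 + 10368 = 12583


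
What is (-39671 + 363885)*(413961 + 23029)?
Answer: 141678275860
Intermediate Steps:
(-39671 + 363885)*(413961 + 23029) = 324214*436990 = 141678275860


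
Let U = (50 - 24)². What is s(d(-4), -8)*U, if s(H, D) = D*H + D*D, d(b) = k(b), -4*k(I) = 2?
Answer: 45968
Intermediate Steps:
k(I) = -½ (k(I) = -¼*2 = -½)
d(b) = -½
U = 676 (U = 26² = 676)
s(H, D) = D² + D*H (s(H, D) = D*H + D² = D² + D*H)
s(d(-4), -8)*U = -8*(-8 - ½)*676 = -8*(-17/2)*676 = 68*676 = 45968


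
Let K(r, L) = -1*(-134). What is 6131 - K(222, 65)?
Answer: 5997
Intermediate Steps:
K(r, L) = 134
6131 - K(222, 65) = 6131 - 1*134 = 6131 - 134 = 5997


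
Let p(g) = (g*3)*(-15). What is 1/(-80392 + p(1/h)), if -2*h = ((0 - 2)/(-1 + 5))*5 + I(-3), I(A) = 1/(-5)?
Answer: -3/241276 ≈ -1.2434e-5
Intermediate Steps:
I(A) = -⅕
h = 27/20 (h = -(((0 - 2)/(-1 + 5))*5 - ⅕)/2 = -(-2/4*5 - ⅕)/2 = -(-2*¼*5 - ⅕)/2 = -(-½*5 - ⅕)/2 = -(-5/2 - ⅕)/2 = -½*(-27/10) = 27/20 ≈ 1.3500)
p(g) = -45*g (p(g) = (3*g)*(-15) = -45*g)
1/(-80392 + p(1/h)) = 1/(-80392 - 45/27/20) = 1/(-80392 - 45*20/27) = 1/(-80392 - 100/3) = 1/(-241276/3) = -3/241276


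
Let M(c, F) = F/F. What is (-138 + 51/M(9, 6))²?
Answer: 7569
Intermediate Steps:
M(c, F) = 1
(-138 + 51/M(9, 6))² = (-138 + 51/1)² = (-138 + 51*1)² = (-138 + 51)² = (-87)² = 7569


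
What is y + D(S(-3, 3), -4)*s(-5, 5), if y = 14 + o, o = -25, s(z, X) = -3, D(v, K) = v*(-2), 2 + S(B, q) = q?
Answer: -5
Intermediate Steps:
S(B, q) = -2 + q
D(v, K) = -2*v
y = -11 (y = 14 - 25 = -11)
y + D(S(-3, 3), -4)*s(-5, 5) = -11 - 2*(-2 + 3)*(-3) = -11 - 2*1*(-3) = -11 - 2*(-3) = -11 + 6 = -5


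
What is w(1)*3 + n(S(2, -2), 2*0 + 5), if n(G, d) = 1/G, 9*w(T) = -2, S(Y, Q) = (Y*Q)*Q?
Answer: -13/24 ≈ -0.54167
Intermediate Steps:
S(Y, Q) = Y*Q² (S(Y, Q) = (Q*Y)*Q = Y*Q²)
w(T) = -2/9 (w(T) = (⅑)*(-2) = -2/9)
w(1)*3 + n(S(2, -2), 2*0 + 5) = -2/9*3 + 1/(2*(-2)²) = -⅔ + 1/(2*4) = -⅔ + 1/8 = -⅔ + ⅛ = -13/24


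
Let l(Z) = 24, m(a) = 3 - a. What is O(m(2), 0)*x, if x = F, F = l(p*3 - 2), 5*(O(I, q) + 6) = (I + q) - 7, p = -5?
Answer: -864/5 ≈ -172.80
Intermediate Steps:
O(I, q) = -37/5 + I/5 + q/5 (O(I, q) = -6 + ((I + q) - 7)/5 = -6 + (-7 + I + q)/5 = -6 + (-7/5 + I/5 + q/5) = -37/5 + I/5 + q/5)
F = 24
x = 24
O(m(2), 0)*x = (-37/5 + (3 - 1*2)/5 + (1/5)*0)*24 = (-37/5 + (3 - 2)/5 + 0)*24 = (-37/5 + (1/5)*1 + 0)*24 = (-37/5 + 1/5 + 0)*24 = -36/5*24 = -864/5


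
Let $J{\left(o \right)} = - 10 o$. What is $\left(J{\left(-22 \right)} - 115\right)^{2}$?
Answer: $11025$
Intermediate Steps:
$\left(J{\left(-22 \right)} - 115\right)^{2} = \left(\left(-10\right) \left(-22\right) - 115\right)^{2} = \left(220 - 115\right)^{2} = 105^{2} = 11025$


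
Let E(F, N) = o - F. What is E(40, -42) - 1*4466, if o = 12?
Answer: -4494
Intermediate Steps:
E(F, N) = 12 - F
E(40, -42) - 1*4466 = (12 - 1*40) - 1*4466 = (12 - 40) - 4466 = -28 - 4466 = -4494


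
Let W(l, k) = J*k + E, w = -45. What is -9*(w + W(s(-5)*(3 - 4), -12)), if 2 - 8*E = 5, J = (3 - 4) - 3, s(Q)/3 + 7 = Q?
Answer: -189/8 ≈ -23.625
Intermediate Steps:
s(Q) = -21 + 3*Q
J = -4 (J = -1 - 3 = -4)
E = -3/8 (E = ¼ - ⅛*5 = ¼ - 5/8 = -3/8 ≈ -0.37500)
W(l, k) = -3/8 - 4*k (W(l, k) = -4*k - 3/8 = -3/8 - 4*k)
-9*(w + W(s(-5)*(3 - 4), -12)) = -9*(-45 + (-3/8 - 4*(-12))) = -9*(-45 + (-3/8 + 48)) = -9*(-45 + 381/8) = -9*21/8 = -189/8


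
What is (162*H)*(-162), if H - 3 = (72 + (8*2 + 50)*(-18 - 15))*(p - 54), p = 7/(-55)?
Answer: -164542715388/55 ≈ -2.9917e+9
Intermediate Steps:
p = -7/55 (p = 7*(-1/55) = -7/55 ≈ -0.12727)
H = 6269727/55 (H = 3 + (72 + (8*2 + 50)*(-18 - 15))*(-7/55 - 54) = 3 + (72 + (16 + 50)*(-33))*(-2977/55) = 3 + (72 + 66*(-33))*(-2977/55) = 3 + (72 - 2178)*(-2977/55) = 3 - 2106*(-2977/55) = 3 + 6269562/55 = 6269727/55 ≈ 1.1400e+5)
(162*H)*(-162) = (162*(6269727/55))*(-162) = (1015695774/55)*(-162) = -164542715388/55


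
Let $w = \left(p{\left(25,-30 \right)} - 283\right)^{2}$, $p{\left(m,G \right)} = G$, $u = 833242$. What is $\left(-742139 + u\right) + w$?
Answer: $189072$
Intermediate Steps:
$w = 97969$ ($w = \left(-30 - 283\right)^{2} = \left(-313\right)^{2} = 97969$)
$\left(-742139 + u\right) + w = \left(-742139 + 833242\right) + 97969 = 91103 + 97969 = 189072$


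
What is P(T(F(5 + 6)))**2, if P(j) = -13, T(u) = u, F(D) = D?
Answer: 169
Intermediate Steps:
P(T(F(5 + 6)))**2 = (-13)**2 = 169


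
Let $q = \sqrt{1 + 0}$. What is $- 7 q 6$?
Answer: $-42$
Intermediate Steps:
$q = 1$ ($q = \sqrt{1} = 1$)
$- 7 q 6 = \left(-7\right) 1 \cdot 6 = \left(-7\right) 6 = -42$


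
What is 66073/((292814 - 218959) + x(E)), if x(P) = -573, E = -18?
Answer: 66073/73282 ≈ 0.90163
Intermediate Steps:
66073/((292814 - 218959) + x(E)) = 66073/((292814 - 218959) - 573) = 66073/(73855 - 573) = 66073/73282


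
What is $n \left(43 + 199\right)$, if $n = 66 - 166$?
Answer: $-24200$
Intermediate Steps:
$n = -100$ ($n = 66 - 166 = -100$)
$n \left(43 + 199\right) = - 100 \left(43 + 199\right) = \left(-100\right) 242 = -24200$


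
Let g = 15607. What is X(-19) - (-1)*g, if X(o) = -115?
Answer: 15492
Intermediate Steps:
X(-19) - (-1)*g = -115 - (-1)*15607 = -115 - 1*(-15607) = -115 + 15607 = 15492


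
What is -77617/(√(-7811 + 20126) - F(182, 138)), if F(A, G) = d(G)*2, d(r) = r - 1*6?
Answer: 6830296/19127 + 77617*√12315/57381 ≈ 507.21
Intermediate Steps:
d(r) = -6 + r (d(r) = r - 6 = -6 + r)
F(A, G) = -12 + 2*G (F(A, G) = (-6 + G)*2 = -12 + 2*G)
-77617/(√(-7811 + 20126) - F(182, 138)) = -77617/(√(-7811 + 20126) - (-12 + 2*138)) = -77617/(√12315 - (-12 + 276)) = -77617/(√12315 - 1*264) = -77617/(√12315 - 264) = -77617/(-264 + √12315)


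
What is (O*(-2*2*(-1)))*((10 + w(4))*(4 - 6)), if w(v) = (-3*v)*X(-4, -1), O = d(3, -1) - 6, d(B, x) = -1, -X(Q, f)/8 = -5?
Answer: -26320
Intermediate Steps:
X(Q, f) = 40 (X(Q, f) = -8*(-5) = 40)
O = -7 (O = -1 - 6 = -7)
w(v) = -120*v (w(v) = -3*v*40 = -120*v)
(O*(-2*2*(-1)))*((10 + w(4))*(4 - 6)) = (-7*(-2*2)*(-1))*((10 - 120*4)*(4 - 6)) = (-(-28)*(-1))*((10 - 480)*(-2)) = (-7*4)*(-470*(-2)) = -28*940 = -26320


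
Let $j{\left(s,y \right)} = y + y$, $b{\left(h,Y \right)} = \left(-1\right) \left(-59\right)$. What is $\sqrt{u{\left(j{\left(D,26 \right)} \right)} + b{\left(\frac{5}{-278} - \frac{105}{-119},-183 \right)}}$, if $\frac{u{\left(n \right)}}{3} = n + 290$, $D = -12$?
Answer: $\sqrt{1085} \approx 32.939$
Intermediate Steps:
$b{\left(h,Y \right)} = 59$
$j{\left(s,y \right)} = 2 y$
$u{\left(n \right)} = 870 + 3 n$ ($u{\left(n \right)} = 3 \left(n + 290\right) = 3 \left(290 + n\right) = 870 + 3 n$)
$\sqrt{u{\left(j{\left(D,26 \right)} \right)} + b{\left(\frac{5}{-278} - \frac{105}{-119},-183 \right)}} = \sqrt{\left(870 + 3 \cdot 2 \cdot 26\right) + 59} = \sqrt{\left(870 + 3 \cdot 52\right) + 59} = \sqrt{\left(870 + 156\right) + 59} = \sqrt{1026 + 59} = \sqrt{1085}$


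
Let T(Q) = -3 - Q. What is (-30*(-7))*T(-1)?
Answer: -420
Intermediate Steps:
(-30*(-7))*T(-1) = (-30*(-7))*(-3 - 1*(-1)) = 210*(-3 + 1) = 210*(-2) = -420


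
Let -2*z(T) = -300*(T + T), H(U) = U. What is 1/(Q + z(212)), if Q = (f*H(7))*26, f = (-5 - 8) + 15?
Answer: 1/63964 ≈ 1.5634e-5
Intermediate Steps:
z(T) = 300*T (z(T) = -(-150)*(T + T) = -(-150)*2*T = -(-300)*T = 300*T)
f = 2 (f = -13 + 15 = 2)
Q = 364 (Q = (2*7)*26 = 14*26 = 364)
1/(Q + z(212)) = 1/(364 + 300*212) = 1/(364 + 63600) = 1/63964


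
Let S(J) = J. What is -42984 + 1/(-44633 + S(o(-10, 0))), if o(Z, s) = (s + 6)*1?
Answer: -1918246969/44627 ≈ -42984.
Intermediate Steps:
o(Z, s) = 6 + s (o(Z, s) = (6 + s)*1 = 6 + s)
-42984 + 1/(-44633 + S(o(-10, 0))) = -42984 + 1/(-44633 + (6 + 0)) = -42984 + 1/(-44633 + 6) = -42984 + 1/(-44627) = -42984 - 1/44627 = -1918246969/44627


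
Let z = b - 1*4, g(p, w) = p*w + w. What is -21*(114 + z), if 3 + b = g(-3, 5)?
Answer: -2037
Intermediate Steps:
g(p, w) = w + p*w
b = -13 (b = -3 + 5*(1 - 3) = -3 + 5*(-2) = -3 - 10 = -13)
z = -17 (z = -13 - 1*4 = -13 - 4 = -17)
-21*(114 + z) = -21*(114 - 17) = -21*97 = -2037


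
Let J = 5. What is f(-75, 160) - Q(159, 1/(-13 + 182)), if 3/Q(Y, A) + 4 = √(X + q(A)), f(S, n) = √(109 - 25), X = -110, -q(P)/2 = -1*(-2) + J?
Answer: 3/35 + 2*√21 + 3*I*√31/70 ≈ 9.2509 + 0.23862*I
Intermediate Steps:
q(P) = -14 (q(P) = -2*(-1*(-2) + 5) = -2*(2 + 5) = -2*7 = -14)
f(S, n) = 2*√21 (f(S, n) = √84 = 2*√21)
Q(Y, A) = 3/(-4 + 2*I*√31) (Q(Y, A) = 3/(-4 + √(-110 - 14)) = 3/(-4 + √(-124)) = 3/(-4 + 2*I*√31))
f(-75, 160) - Q(159, 1/(-13 + 182)) = 2*√21 - (-3/35 - 3*I*√31/70) = 2*√21 + (3/35 + 3*I*√31/70) = 3/35 + 2*√21 + 3*I*√31/70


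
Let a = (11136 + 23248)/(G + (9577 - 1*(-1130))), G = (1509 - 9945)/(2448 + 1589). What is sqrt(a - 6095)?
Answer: I*sqrt(1264112829697614319)/14405241 ≈ 78.05*I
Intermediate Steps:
G = -8436/4037 ≈ -2.0897
a = 138808208/43215723 (a = (11136 + 23248)/(-8436/4037 + (9577 - 1*(-1130))) = 34384/(-8436/4037 + (9577 + 1130)) = 34384/(-8436/4037 + 10707) = 34384/(43215723/4037) = 34384*(4037/43215723) = 138808208/43215723 ≈ 3.2120)
sqrt(a - 6095) = sqrt(138808208/43215723 - 6095) = sqrt(-263261023477/43215723) = I*sqrt(1264112829697614319)/14405241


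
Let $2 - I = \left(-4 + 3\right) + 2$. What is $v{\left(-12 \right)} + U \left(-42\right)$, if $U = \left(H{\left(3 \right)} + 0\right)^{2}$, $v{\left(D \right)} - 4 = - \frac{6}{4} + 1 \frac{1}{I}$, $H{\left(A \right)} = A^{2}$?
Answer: $- \frac{6797}{2} \approx -3398.5$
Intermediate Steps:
$I = 1$ ($I = 2 - \left(\left(-4 + 3\right) + 2\right) = 2 - \left(-1 + 2\right) = 2 - 1 = 1$)
$v{\left(D \right)} = \frac{7}{2}$ ($v{\left(D \right)} = 4 + \left(- \frac{6}{4} + 1 \cdot 1^{-1}\right) = 4 + \left(\left(-6\right) \frac{1}{4} + 1 \cdot 1\right) = 4 + \left(- \frac{3}{2} + 1\right) = 4 - \frac{1}{2} = \frac{7}{2}$)
$U = 81$ ($U = \left(3^{2} + 0\right)^{2} = \left(9 + 0\right)^{2} = 9^{2} = 81$)
$v{\left(-12 \right)} + U \left(-42\right) = \frac{7}{2} + 81 \left(-42\right) = \frac{7}{2} - 3402 = - \frac{6797}{2}$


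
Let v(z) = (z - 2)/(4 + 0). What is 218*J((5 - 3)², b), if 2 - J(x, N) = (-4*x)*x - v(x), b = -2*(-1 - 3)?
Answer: 14497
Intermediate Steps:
b = 8 (b = -2*(-4) = 8)
v(z) = -½ + z/4 (v(z) = (-2 + z)/4 = (-2 + z)*(¼) = -½ + z/4)
J(x, N) = 3/2 + 4*x² + x/4 (J(x, N) = 2 - ((-4*x)*x - (-½ + x/4)) = 2 - (-4*x² + (½ - x/4)) = 2 - (½ - 4*x² - x/4) = 2 + (-½ + 4*x² + x/4) = 3/2 + 4*x² + x/4)
218*J((5 - 3)², b) = 218*(3/2 + 4*((5 - 3)²)² + (5 - 3)²/4) = 218*(3/2 + 4*(2²)² + (¼)*2²) = 218*(3/2 + 4*4² + (¼)*4) = 218*(3/2 + 4*16 + 1) = 218*(3/2 + 64 + 1) = 218*(133/2) = 14497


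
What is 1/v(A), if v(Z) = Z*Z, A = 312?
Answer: 1/97344 ≈ 1.0273e-5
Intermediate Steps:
v(Z) = Z²
1/v(A) = 1/(312²) = 1/97344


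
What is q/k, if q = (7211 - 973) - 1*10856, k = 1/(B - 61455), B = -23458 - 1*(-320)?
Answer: 390650474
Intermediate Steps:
B = -23138 (B = -23458 + 320 = -23138)
k = -1/84593 (k = 1/(-23138 - 61455) = 1/(-84593) = -1/84593 ≈ -1.1821e-5)
q = -4618 (q = 6238 - 10856 = -4618)
q/k = -4618/(-1/84593) = -4618*(-84593) = 390650474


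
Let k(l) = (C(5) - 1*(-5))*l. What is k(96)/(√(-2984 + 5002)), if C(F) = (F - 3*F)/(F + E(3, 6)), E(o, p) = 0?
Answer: 144*√2018/1009 ≈ 6.4111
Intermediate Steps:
C(F) = -2 (C(F) = (F - 3*F)/(F + 0) = (-2*F)/F = -2)
k(l) = 3*l (k(l) = (-2 - 1*(-5))*l = (-2 + 5)*l = 3*l)
k(96)/(√(-2984 + 5002)) = (3*96)/(√(-2984 + 5002)) = 288/(√2018) = 288*(√2018/2018) = 144*√2018/1009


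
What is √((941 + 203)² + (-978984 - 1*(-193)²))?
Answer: √292503 ≈ 540.84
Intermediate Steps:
√((941 + 203)² + (-978984 - 1*(-193)²)) = √(1144² + (-978984 - 1*37249)) = √(1308736 + (-978984 - 37249)) = √(1308736 - 1016233) = √292503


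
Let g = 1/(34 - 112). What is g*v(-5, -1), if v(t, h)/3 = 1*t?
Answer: 5/26 ≈ 0.19231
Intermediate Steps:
v(t, h) = 3*t (v(t, h) = 3*(1*t) = 3*t)
g = -1/78 (g = 1/(-78) = -1/78 ≈ -0.012821)
g*v(-5, -1) = -(-5)/26 = -1/78*(-15) = 5/26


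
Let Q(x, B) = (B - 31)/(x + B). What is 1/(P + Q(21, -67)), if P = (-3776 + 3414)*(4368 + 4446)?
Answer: -23/73385315 ≈ -3.1341e-7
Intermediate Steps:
Q(x, B) = (-31 + B)/(B + x)
P = -3190668 (P = -362*8814 = -3190668)
1/(P + Q(21, -67)) = 1/(-3190668 + (-31 - 67)/(-67 + 21)) = 1/(-3190668 - 98/(-46)) = 1/(-3190668 - 1/46*(-98)) = 1/(-3190668 + 49/23) = 1/(-73385315/23) = -23/73385315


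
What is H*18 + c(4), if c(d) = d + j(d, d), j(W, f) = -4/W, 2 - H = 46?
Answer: -789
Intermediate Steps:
H = -44 (H = 2 - 1*46 = 2 - 46 = -44)
c(d) = d - 4/d
H*18 + c(4) = -44*18 + (4 - 4/4) = -792 + (4 - 4*¼) = -792 + (4 - 1) = -792 + 3 = -789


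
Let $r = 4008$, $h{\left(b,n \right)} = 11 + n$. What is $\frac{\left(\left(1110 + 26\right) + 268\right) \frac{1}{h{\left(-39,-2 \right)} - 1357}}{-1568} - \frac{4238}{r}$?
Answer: $- \frac{279752525}{264736416} \approx -1.0567$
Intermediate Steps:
$\frac{\left(\left(1110 + 26\right) + 268\right) \frac{1}{h{\left(-39,-2 \right)} - 1357}}{-1568} - \frac{4238}{r} = \frac{\left(\left(1110 + 26\right) + 268\right) \frac{1}{\left(11 - 2\right) - 1357}}{-1568} - \frac{4238}{4008} = \frac{1136 + 268}{9 - 1357} \left(- \frac{1}{1568}\right) - \frac{2119}{2004} = \frac{1404}{-1348} \left(- \frac{1}{1568}\right) - \frac{2119}{2004} = 1404 \left(- \frac{1}{1348}\right) \left(- \frac{1}{1568}\right) - \frac{2119}{2004} = \left(- \frac{351}{337}\right) \left(- \frac{1}{1568}\right) - \frac{2119}{2004} = \frac{351}{528416} - \frac{2119}{2004} = - \frac{279752525}{264736416}$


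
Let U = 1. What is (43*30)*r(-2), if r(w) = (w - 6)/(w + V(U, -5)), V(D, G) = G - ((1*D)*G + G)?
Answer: -3440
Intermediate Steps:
V(D, G) = -D*G (V(D, G) = G - (D*G + G) = G - (G + D*G) = G + (-G - D*G) = -D*G)
r(w) = (-6 + w)/(5 + w) (r(w) = (w - 6)/(w - 1*1*(-5)) = (-6 + w)/(w + 5) = (-6 + w)/(5 + w))
(43*30)*r(-2) = (43*30)*((-6 - 2)/(5 - 2)) = 1290*(-8/3) = -3440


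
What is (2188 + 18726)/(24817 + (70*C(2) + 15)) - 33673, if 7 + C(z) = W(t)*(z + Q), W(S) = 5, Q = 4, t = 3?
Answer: -445180276/13221 ≈ -33672.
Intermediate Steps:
C(z) = 13 + 5*z (C(z) = -7 + 5*(z + 4) = -7 + 5*(4 + z) = -7 + (20 + 5*z) = 13 + 5*z)
(2188 + 18726)/(24817 + (70*C(2) + 15)) - 33673 = (2188 + 18726)/(24817 + (70*(13 + 5*2) + 15)) - 33673 = 20914/(24817 + (70*(13 + 10) + 15)) - 33673 = 20914/(24817 + (70*23 + 15)) - 33673 = 20914/(24817 + (1610 + 15)) - 33673 = 20914/(24817 + 1625) - 33673 = 20914/26442 - 33673 = 20914*(1/26442) - 33673 = 10457/13221 - 33673 = -445180276/13221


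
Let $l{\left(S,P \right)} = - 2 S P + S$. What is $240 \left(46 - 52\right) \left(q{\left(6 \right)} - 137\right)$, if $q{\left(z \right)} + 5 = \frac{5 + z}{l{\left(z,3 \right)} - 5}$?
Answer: $\frac{1434528}{7} \approx 2.0493 \cdot 10^{5}$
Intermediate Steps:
$l{\left(S,P \right)} = S - 2 P S$ ($l{\left(S,P \right)} = - 2 P S + S = S - 2 P S$)
$q{\left(z \right)} = -5 + \frac{5 + z}{-5 - 5 z}$ ($q{\left(z \right)} = -5 + \frac{5 + z}{z \left(1 - 6\right) - 5} = -5 + \frac{5 + z}{z \left(-5\right) - 5} = -5 + \frac{5 + z}{- 5 z - 5} = -5 + \frac{5 + z}{-5 - 5 z}$)
$240 \left(46 - 52\right) \left(q{\left(6 \right)} - 137\right) = 240 \left(46 - 52\right) \left(\frac{2 \left(-15 - 78\right)}{5 \left(1 + 6\right)} - 137\right) = 240 \left(- 6 \left(\frac{2 \left(-15 - 78\right)}{5 \cdot 7} - 137\right)\right) = 240 \left(- 6 \left(\frac{2}{5} \cdot \frac{1}{7} \left(-93\right) - 137\right)\right) = 240 \left(- 6 \left(- \frac{186}{35} - 137\right)\right) = 240 \left(\left(-6\right) \left(- \frac{4981}{35}\right)\right) = 240 \cdot \frac{29886}{35} = \frac{1434528}{7}$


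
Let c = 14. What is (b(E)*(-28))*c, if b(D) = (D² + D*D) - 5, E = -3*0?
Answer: 1960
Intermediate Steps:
E = 0
b(D) = -5 + 2*D² (b(D) = (D² + D²) - 5 = 2*D² - 5 = -5 + 2*D²)
(b(E)*(-28))*c = ((-5 + 2*0²)*(-28))*14 = ((-5 + 2*0)*(-28))*14 = ((-5 + 0)*(-28))*14 = -5*(-28)*14 = 140*14 = 1960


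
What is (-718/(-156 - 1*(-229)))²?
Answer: 515524/5329 ≈ 96.739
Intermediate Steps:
(-718/(-156 - 1*(-229)))² = (-718/(-156 + 229))² = (-718/73)² = 515524/5329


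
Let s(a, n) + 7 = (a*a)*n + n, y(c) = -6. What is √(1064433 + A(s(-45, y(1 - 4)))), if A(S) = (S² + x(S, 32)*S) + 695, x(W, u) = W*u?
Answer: √4883037905 ≈ 69879.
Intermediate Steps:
s(a, n) = -7 + n + n*a² (s(a, n) = -7 + ((a*a)*n + n) = -7 + (a²*n + n) = -7 + (n*a² + n) = -7 + (n + n*a²) = -7 + n + n*a²)
A(S) = 695 + 33*S² (A(S) = (S² + (S*32)*S) + 695 = (S² + (32*S)*S) + 695 = (S² + 32*S²) + 695 = 33*S² + 695 = 695 + 33*S²)
√(1064433 + A(s(-45, y(1 - 4)))) = √(1064433 + (695 + 33*(-7 - 6 - 6*(-45)²)²)) = √(1064433 + (695 + 33*(-7 - 6 - 6*2025)²)) = √(1064433 + (695 + 33*(-7 - 6 - 12150)²)) = √(1064433 + (695 + 33*(-12163)²)) = √(1064433 + (695 + 33*147938569)) = √(1064433 + (695 + 4881972777)) = √(1064433 + 4881973472) = √4883037905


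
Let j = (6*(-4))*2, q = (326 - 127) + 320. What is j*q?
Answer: -24912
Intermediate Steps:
q = 519 (q = 199 + 320 = 519)
j = -48 (j = -24*2 = -48)
j*q = -48*519 = -24912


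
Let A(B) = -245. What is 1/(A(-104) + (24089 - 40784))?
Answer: -1/16940 ≈ -5.9032e-5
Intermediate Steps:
1/(A(-104) + (24089 - 40784)) = 1/(-245 + (24089 - 40784)) = 1/(-245 - 16695) = 1/(-16940) = -1/16940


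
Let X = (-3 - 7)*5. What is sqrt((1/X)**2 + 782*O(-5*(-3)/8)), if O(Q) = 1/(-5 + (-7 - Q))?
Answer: I*sqrt(1736027679)/5550 ≈ 7.5073*I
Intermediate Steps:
O(Q) = 1/(-12 - Q)
X = -50 (X = -10*5 = -50)
sqrt((1/X)**2 + 782*O(-5*(-3)/8)) = sqrt((1/(-50))**2 + 782*(-1/(12 - 5*(-3)/8))) = sqrt((-1/50)**2 + 782*(-1/(12 + 15*(1/8)))) = sqrt(1/2500 + 782*(-1/(12 + 15/8))) = sqrt(1/2500 + 782*(-1/111/8)) = sqrt(1/2500 + 782*(-1*8/111)) = sqrt(1/2500 + 782*(-8/111)) = sqrt(1/2500 - 6256/111) = sqrt(-15639889/277500) = I*sqrt(1736027679)/5550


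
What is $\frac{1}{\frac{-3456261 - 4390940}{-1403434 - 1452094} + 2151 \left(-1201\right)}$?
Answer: $- \frac{2855528}{7376823267127} \approx -3.8709 \cdot 10^{-7}$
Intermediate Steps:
$\frac{1}{\frac{-3456261 - 4390940}{-1403434 - 1452094} + 2151 \left(-1201\right)} = \frac{1}{- \frac{7847201}{-2855528} - 2583351} = \frac{1}{\left(-7847201\right) \left(- \frac{1}{2855528}\right) - 2583351} = \frac{1}{\frac{7847201}{2855528} - 2583351} = \frac{1}{- \frac{7376823267127}{2855528}} = - \frac{2855528}{7376823267127}$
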